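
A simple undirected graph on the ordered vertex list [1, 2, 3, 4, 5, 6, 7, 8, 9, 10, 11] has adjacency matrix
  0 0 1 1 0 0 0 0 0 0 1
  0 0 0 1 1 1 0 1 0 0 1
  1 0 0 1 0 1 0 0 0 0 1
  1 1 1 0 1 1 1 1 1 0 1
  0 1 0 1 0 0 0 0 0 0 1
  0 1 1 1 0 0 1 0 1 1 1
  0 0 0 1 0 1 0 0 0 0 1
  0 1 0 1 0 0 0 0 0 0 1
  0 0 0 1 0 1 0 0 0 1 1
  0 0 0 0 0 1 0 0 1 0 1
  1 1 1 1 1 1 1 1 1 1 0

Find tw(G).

A width-3 tree decomposition is:
Bags: B1 = {3, 4, 6, 11}  B2 = {2, 4, 6, 11}  B3 = {1, 3, 4, 11}  B4 = {4, 6, 9, 11}  B5 = {4, 6, 7, 11}  B6 = {6, 9, 10, 11}  B7 = {2, 4, 8, 11}  B8 = {2, 4, 5, 11}
Tree: B1–B2, B1–B3, B1–B4, B2–B5, B4–B6, B2–B7, B7–B8
The largest bag has 4 vertices, giving width 3; this decomposition certifies tw(G) ≤ 3. Conversely, {6, 9, 10, 11} is a clique of size 4, and the vertices of any clique must share a bag in every tree decomposition; so some bag has ≥ 4 vertices and tw(G) ≥ 3. Therefore the treewidth is 3.

3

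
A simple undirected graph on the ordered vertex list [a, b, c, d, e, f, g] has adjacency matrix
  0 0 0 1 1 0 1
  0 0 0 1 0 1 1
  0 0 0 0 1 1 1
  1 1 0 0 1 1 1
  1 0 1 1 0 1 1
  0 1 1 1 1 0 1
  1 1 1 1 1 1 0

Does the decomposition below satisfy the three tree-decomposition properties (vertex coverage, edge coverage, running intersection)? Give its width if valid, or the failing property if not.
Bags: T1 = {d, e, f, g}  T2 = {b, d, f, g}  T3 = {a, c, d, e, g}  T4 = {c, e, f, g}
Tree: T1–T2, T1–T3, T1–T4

No — bags containing vertex c are not connected in the tree.

A tree decomposition must satisfy three properties: every vertex lies in some bag; for every edge, both endpoints lie together in some bag; and for every vertex, the bags containing it form a connected subtree. Here bags containing vertex c are not connected in the tree, so the decomposition is invalid.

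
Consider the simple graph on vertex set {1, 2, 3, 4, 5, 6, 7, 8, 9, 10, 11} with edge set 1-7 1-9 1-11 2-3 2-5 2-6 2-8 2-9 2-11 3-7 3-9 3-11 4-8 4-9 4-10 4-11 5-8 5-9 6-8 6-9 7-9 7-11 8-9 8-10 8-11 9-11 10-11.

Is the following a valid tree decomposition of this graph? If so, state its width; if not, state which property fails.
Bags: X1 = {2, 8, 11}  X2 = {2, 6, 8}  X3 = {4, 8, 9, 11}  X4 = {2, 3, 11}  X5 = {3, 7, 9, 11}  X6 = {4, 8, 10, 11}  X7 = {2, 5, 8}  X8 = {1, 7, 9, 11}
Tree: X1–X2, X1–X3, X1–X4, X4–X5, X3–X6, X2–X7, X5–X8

A tree decomposition must satisfy three properties: every vertex lies in some bag; for every edge, both endpoints lie together in some bag; and for every vertex, the bags containing it form a connected subtree. Here edge (9,2) lies in no bag, so the decomposition is invalid.

No — edge (9,2) lies in no bag.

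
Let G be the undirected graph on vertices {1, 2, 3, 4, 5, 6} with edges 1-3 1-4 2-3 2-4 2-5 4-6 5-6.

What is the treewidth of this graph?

A width-2 tree decomposition is:
Bags: B1 = {1, 2, 3}  B2 = {1, 2, 4}  B3 = {2, 4, 5}  B4 = {4, 5, 6}
Tree: B1–B2, B2–B3, B3–B4
Each bag holds 3 vertices, so the decomposition has width 2, which upper-bounds the treewidth. Since 3–1–4–2–3 is a cycle in G, G is not acyclic. Forests are exactly the graphs of treewidth ≤ 1, so tw(G) ≥ 2. Combining the bounds, tw(G) = 2.

2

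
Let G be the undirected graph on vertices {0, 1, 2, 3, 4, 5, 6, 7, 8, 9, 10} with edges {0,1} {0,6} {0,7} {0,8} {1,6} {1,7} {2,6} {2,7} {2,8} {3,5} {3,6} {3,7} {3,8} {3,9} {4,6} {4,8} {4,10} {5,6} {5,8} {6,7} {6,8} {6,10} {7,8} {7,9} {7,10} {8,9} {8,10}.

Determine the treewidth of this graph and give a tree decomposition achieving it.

Treewidth 3.
One such decomposition:
Bags: B1 = {6, 7, 8, 10}  B2 = {3, 6, 7, 8}  B3 = {3, 7, 8, 9}  B4 = {0, 6, 7, 8}  B5 = {3, 5, 6, 8}  B6 = {2, 6, 7, 8}  B7 = {0, 1, 6, 7}  B8 = {4, 6, 8, 10}
Tree: B1–B2, B2–B3, B2–B4, B2–B5, B4–B6, B4–B7, B1–B8

Every bag has size at most 4, so the width is 4 − 1 = 3 and tw(G) ≤ 3. For the lower bound, the 4 vertices {3, 7, 8, 9} are pairwise adjacent, and any tree decomposition puts a clique entirely inside one bag — forcing width ≥ 3. Therefore the treewidth is 3.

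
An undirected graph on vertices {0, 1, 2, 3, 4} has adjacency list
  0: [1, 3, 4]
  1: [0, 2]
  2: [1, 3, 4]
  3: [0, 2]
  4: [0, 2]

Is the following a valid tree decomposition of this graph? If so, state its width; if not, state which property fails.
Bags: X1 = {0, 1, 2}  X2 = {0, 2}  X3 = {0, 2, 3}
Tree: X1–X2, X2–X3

A tree decomposition must satisfy three properties: every vertex lies in some bag; for every edge, both endpoints lie together in some bag; and for every vertex, the bags containing it form a connected subtree. Here vertex 4 appears in no bag, so the decomposition is invalid.

No — vertex 4 appears in no bag.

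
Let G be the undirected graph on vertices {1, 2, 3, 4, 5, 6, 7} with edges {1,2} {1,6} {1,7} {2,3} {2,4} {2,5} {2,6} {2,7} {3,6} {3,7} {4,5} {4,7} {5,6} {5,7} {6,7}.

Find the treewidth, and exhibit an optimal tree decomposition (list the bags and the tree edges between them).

Each bag holds 4 vertices, so the decomposition has width 3, which upper-bounds the treewidth. For the lower bound, the 4 vertices {2, 4, 5, 7} are pairwise adjacent, and any tree decomposition puts a clique entirely inside one bag — forcing width ≥ 3. Combining the bounds, tw(G) = 3.

Treewidth 3.
Bags: B1 = {1, 2, 6, 7}  B2 = {2, 3, 6, 7}  B3 = {2, 5, 6, 7}  B4 = {2, 4, 5, 7}
Tree: B1–B2, B2–B3, B3–B4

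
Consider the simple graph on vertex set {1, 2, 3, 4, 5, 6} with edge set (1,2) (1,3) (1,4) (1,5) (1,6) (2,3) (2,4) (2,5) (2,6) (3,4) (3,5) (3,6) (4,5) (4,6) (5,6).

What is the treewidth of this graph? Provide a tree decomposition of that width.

With just one bag of size 6, the width is 6 − 1 = 5, so tw(G) ≤ 5. Conversely, {1, 2, 3, 4, 5, 6} is a clique of size 6, and the vertices of any clique must share a bag in every tree decomposition; so some bag has ≥ 6 vertices and tw(G) ≥ 5. Therefore the treewidth is 5.

Treewidth 5.
One such decomposition:
Bags: B1 = {1, 2, 3, 4, 5, 6}
Tree: (single bag)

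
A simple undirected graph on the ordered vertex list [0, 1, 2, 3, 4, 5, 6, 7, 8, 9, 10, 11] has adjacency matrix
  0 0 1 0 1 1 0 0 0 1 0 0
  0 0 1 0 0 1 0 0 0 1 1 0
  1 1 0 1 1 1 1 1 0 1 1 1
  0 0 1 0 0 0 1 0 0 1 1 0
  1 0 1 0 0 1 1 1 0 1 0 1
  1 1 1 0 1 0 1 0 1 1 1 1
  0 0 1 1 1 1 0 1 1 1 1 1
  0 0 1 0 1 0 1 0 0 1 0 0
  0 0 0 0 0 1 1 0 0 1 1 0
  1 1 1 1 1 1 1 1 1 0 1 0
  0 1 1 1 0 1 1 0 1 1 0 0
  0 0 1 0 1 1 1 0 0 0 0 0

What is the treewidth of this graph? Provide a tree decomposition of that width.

The largest bag has 5 vertices, giving width 4; this decomposition certifies tw(G) ≤ 4. For the lower bound, the 5 vertices {5, 6, 8, 9, 10} are pairwise adjacent, and any tree decomposition puts a clique entirely inside one bag — forcing width ≥ 4. Combining the bounds, tw(G) = 4.

Treewidth 4.
One optimal decomposition is:
Bags: B1 = {2, 4, 6, 7, 9}  B2 = {2, 4, 5, 6, 9}  B3 = {0, 2, 4, 5, 9}  B4 = {2, 5, 6, 9, 10}  B5 = {1, 2, 5, 9, 10}  B6 = {5, 6, 8, 9, 10}  B7 = {2, 3, 6, 9, 10}  B8 = {2, 4, 5, 6, 11}
Tree: B1–B2, B2–B3, B2–B4, B4–B5, B4–B6, B4–B7, B2–B8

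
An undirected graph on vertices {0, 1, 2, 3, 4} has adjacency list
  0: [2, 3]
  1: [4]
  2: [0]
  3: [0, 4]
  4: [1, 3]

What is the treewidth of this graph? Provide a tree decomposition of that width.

Treewidth 1.
Bags: B1 = {1, 4}  B2 = {3, 4}  B3 = {0, 3}  B4 = {0, 2}
Tree: B1–B2, B2–B3, B3–B4

Each bag holds 2 vertices, so the decomposition has width 1, which upper-bounds the treewidth. Any graph with an edge has treewidth ≥ 1, and G has the edge 1–4. Hence tw(G) = 1 exactly.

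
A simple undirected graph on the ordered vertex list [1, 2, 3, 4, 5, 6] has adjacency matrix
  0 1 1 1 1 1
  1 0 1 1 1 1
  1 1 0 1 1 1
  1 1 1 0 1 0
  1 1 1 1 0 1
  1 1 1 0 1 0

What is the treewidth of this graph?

4

A width-4 tree decomposition is:
Bags: B1 = {1, 2, 3, 5, 6}  B2 = {1, 2, 3, 4, 5}
Tree: B1–B2
The largest bag has 5 vertices, giving width 4; this decomposition certifies tw(G) ≤ 4. Conversely, {1, 2, 3, 4, 5} is a clique of size 5, and the vertices of any clique must share a bag in every tree decomposition; so some bag has ≥ 5 vertices and tw(G) ≥ 4. The upper and lower bounds meet at 4, so that is the treewidth.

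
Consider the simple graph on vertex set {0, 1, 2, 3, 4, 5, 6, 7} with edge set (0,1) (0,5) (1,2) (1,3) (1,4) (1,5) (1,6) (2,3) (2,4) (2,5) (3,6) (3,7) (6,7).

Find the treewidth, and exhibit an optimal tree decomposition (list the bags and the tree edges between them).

The largest bag has 3 vertices, giving width 2; this decomposition certifies tw(G) ≤ 2. Conversely, {0, 1, 5} is a clique of size 3, and the vertices of any clique must share a bag in every tree decomposition; so some bag has ≥ 3 vertices and tw(G) ≥ 2. Combining the bounds, tw(G) = 2.

Treewidth 2.
Bags: B1 = {1, 2, 5}  B2 = {1, 2, 3}  B3 = {0, 1, 5}  B4 = {1, 3, 6}  B5 = {1, 2, 4}  B6 = {3, 6, 7}
Tree: B1–B2, B1–B3, B2–B4, B2–B5, B4–B6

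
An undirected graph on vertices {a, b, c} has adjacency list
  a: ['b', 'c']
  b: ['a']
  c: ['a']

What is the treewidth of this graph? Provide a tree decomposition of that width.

Treewidth 1.
One such decomposition:
Bags: B1 = {a, c}  B2 = {a, b}
Tree: B1–B2

Every bag has size at most 2, so the width is 2 − 1 = 1 and tw(G) ≤ 1. G has an edge, so its treewidth is at least 1. The upper and lower bounds meet at 1, so that is the treewidth.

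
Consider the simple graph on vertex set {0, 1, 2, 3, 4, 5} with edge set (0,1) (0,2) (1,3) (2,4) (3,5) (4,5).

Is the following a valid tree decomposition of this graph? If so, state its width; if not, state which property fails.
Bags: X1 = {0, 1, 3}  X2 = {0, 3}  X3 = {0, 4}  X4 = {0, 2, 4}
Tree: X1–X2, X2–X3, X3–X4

No — vertex 5 appears in no bag.

A tree decomposition must satisfy three properties: every vertex lies in some bag; for every edge, both endpoints lie together in some bag; and for every vertex, the bags containing it form a connected subtree. Here vertex 5 appears in no bag, so the decomposition is invalid.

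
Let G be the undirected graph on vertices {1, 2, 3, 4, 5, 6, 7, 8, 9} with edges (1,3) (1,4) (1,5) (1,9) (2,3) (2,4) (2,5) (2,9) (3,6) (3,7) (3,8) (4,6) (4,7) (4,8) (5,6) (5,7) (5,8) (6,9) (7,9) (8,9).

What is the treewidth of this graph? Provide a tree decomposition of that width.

The largest bag has 5 vertices, giving width 4; this decomposition certifies tw(G) ≤ 4. For the lower bound: the 5 vertex sets {5,7}, {1,3}, {2,9}, {4}, {6} are disjoint, each induces a connected subgraph, and every pair is joined by at least one edge of G. Contracting each set to a single vertex therefore yields K_{5} as a minor, and since treewidth is minor-monotone, tw(G) ≥ tw(K_{5}) = 4. Therefore the treewidth is 4.

Treewidth 4.
One such decomposition:
Bags: B1 = {3, 4, 5, 7, 9}  B2 = {1, 3, 4, 5, 9}  B3 = {2, 3, 4, 5, 9}  B4 = {3, 4, 5, 6, 9}  B5 = {3, 4, 5, 8, 9}
Tree: B1–B2, B2–B3, B3–B4, B4–B5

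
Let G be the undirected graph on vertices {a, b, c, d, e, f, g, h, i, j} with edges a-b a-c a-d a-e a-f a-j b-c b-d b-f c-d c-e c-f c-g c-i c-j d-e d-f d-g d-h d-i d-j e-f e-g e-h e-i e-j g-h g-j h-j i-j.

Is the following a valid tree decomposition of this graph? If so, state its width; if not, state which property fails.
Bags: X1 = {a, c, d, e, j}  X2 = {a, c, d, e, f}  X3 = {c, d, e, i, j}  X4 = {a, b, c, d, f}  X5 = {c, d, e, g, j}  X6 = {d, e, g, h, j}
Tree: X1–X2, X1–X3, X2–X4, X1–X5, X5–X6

Yes; width 4.

Every vertex of G appears in some bag (union = {a, b, c, d, e, f, g, h, i, j}); every edge is covered by a bag; and for each vertex v the set of bags containing v is connected in the bag tree. The decomposition is therefore valid. The largest bag has 5 vertices, so the width is 4.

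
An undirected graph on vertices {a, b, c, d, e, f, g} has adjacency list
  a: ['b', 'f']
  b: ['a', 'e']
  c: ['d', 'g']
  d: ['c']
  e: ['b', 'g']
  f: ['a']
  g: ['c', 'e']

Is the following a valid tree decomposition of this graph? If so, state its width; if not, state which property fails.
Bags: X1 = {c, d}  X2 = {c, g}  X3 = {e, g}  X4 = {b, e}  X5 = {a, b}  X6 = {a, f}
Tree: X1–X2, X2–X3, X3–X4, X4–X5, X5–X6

Yes; width 1.

Vertex coverage: the bags together contain {a, b, c, d, e, f, g}, the full vertex set. Edge coverage: each edge of G has both endpoints in at least one bag. Running intersection: for every vertex, the bags containing it form a connected subtree. All three properties hold, so this is a valid tree decomposition of width max|bag| − 1 = 1, and hence tw(G) ≤ 1.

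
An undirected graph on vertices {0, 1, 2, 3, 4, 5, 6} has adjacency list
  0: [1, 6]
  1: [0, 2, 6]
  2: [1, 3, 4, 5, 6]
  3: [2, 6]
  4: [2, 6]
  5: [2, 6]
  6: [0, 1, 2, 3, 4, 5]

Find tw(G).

A width-2 tree decomposition is:
Bags: B1 = {0, 1, 6}  B2 = {1, 2, 6}  B3 = {2, 4, 6}  B4 = {2, 3, 6}  B5 = {2, 5, 6}
Tree: B1–B2, B2–B3, B2–B4, B3–B5
Every bag has size at most 3, so the width is 3 − 1 = 2 and tw(G) ≤ 2. For the lower bound, the 3 vertices {0, 1, 6} are pairwise adjacent, and any tree decomposition puts a clique entirely inside one bag — forcing width ≥ 2. Combining the bounds, tw(G) = 2.

2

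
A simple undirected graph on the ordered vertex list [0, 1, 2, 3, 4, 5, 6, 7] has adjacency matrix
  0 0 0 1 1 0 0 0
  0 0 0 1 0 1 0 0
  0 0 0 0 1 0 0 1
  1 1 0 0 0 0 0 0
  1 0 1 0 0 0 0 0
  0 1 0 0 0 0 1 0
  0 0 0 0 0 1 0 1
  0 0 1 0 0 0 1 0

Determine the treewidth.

A width-2 tree decomposition is:
Bags: B1 = {1, 3, 5}  B2 = {3, 5, 6}  B3 = {3, 6, 7}  B4 = {2, 3, 7}  B5 = {2, 3, 4}  B6 = {0, 3, 4}
Tree: B1–B2, B2–B3, B3–B4, B4–B5, B5–B6
Each bag holds 3 vertices, so the decomposition has width 2, which upper-bounds the treewidth. For the lower bound, G contains the cycle 3–1–5–6–7–2–4–0–3, so G is not a forest; only forests have treewidth ≤ 1, hence tw(G) ≥ 2. Hence tw(G) = 2 exactly.

2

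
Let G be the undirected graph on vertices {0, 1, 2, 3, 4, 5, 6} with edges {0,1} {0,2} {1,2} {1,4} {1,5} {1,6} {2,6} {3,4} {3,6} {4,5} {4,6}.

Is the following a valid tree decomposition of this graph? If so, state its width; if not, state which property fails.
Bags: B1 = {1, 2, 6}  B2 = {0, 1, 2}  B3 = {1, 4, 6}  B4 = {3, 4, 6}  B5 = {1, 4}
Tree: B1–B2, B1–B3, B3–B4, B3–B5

No — vertex 5 appears in no bag.

A tree decomposition must satisfy three properties: every vertex lies in some bag; for every edge, both endpoints lie together in some bag; and for every vertex, the bags containing it form a connected subtree. Here vertex 5 appears in no bag, so the decomposition is invalid.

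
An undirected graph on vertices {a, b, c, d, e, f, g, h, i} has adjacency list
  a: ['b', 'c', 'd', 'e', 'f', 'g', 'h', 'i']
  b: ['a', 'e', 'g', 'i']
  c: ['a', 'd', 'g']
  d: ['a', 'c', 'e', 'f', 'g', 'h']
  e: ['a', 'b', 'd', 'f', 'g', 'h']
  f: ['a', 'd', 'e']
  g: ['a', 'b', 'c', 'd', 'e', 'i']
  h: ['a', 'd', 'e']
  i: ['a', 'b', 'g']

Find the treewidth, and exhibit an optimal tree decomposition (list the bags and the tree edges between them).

Every bag has size at most 4, so the width is 4 − 1 = 3 and tw(G) ≤ 3. On the other hand G contains the 4-clique {a, d, e, g}. A clique must lie in a single bag of any decomposition, so no decomposition can have width below 3. Hence tw(G) = 3 exactly.

Treewidth 3.
One optimal decomposition is:
Bags: B1 = {a, d, e, h}  B2 = {a, d, e, g}  B3 = {a, d, e, f}  B4 = {a, b, e, g}  B5 = {a, c, d, g}  B6 = {a, b, g, i}
Tree: B1–B2, B1–B3, B2–B4, B2–B5, B4–B6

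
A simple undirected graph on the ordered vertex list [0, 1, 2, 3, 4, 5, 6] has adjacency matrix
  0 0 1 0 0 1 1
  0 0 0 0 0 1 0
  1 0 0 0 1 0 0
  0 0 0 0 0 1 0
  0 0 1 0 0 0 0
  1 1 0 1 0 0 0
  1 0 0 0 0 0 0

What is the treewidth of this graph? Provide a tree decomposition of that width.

Each bag holds 2 vertices, so the decomposition has width 1, which upper-bounds the treewidth. G has an edge, so its treewidth is at least 1. Hence tw(G) = 1 exactly.

Treewidth 1.
Bags: B1 = {0, 6}  B2 = {0, 2}  B3 = {0, 5}  B4 = {3, 5}  B5 = {2, 4}  B6 = {1, 5}
Tree: B1–B2, B2–B3, B3–B4, B2–B5, B4–B6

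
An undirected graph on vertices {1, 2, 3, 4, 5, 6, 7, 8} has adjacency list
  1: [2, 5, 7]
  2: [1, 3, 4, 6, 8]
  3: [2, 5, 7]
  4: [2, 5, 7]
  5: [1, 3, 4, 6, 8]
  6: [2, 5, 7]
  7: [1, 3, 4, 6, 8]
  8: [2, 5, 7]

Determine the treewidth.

3

A width-3 tree decomposition is:
Bags: B1 = {2, 3, 5, 7}  B2 = {2, 4, 5, 7}  B3 = {2, 5, 6, 7}  B4 = {1, 2, 5, 7}  B5 = {2, 5, 7, 8}
Tree: B1–B2, B2–B3, B3–B4, B4–B5
Each bag holds 4 vertices, so the decomposition has width 3, which upper-bounds the treewidth. For the lower bound: the 4 vertex sets {2,3}, {4,5}, {7}, {6} are disjoint, each induces a connected subgraph, and every pair is joined by at least one edge of G. Contracting each set to a single vertex therefore yields K_{4} as a minor, and since treewidth is minor-monotone, tw(G) ≥ tw(K_{4}) = 3. Therefore the treewidth is 3.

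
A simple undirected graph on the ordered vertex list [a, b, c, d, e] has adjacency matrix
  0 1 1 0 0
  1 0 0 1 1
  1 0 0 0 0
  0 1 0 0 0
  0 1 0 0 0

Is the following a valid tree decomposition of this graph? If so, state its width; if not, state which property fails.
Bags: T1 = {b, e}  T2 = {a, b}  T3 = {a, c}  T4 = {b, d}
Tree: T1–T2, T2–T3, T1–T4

Every vertex of G appears in some bag (union = {a, b, c, d, e}); every edge is covered by a bag; and for each vertex v the set of bags containing v is connected in the bag tree. The decomposition is therefore valid. The largest bag has 2 vertices, so the width is 1.

Yes; width 1.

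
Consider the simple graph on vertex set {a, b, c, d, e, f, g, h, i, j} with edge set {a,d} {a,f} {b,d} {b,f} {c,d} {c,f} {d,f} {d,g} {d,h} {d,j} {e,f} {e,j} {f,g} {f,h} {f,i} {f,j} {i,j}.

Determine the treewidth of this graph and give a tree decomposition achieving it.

The largest bag has 3 vertices, giving width 2; this decomposition certifies tw(G) ≤ 2. Conversely, {d, f, g} is a clique of size 3, and the vertices of any clique must share a bag in every tree decomposition; so some bag has ≥ 3 vertices and tw(G) ≥ 2. Hence tw(G) = 2 exactly.

Treewidth 2.
One such decomposition:
Bags: B1 = {f, i, j}  B2 = {d, f, j}  B3 = {a, d, f}  B4 = {c, d, f}  B5 = {e, f, j}  B6 = {b, d, f}  B7 = {d, f, g}  B8 = {d, f, h}
Tree: B1–B2, B2–B3, B2–B4, B1–B5, B3–B6, B3–B7, B2–B8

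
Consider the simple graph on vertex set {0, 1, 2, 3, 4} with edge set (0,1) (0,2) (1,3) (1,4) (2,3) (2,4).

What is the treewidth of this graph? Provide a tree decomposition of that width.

The largest bag has 3 vertices, giving width 2; this decomposition certifies tw(G) ≤ 2. For the lower bound, G contains the cycle 1–3–2–4–1, so G is not a forest; only forests have treewidth ≤ 1, hence tw(G) ≥ 2. Hence tw(G) = 2 exactly.

Treewidth 2.
One such decomposition:
Bags: B1 = {1, 2, 3}  B2 = {1, 2, 4}  B3 = {0, 1, 2}
Tree: B1–B2, B2–B3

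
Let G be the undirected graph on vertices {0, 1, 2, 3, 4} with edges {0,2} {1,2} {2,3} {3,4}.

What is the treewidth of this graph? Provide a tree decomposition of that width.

Every bag has size at most 2, so the width is 2 − 1 = 1 and tw(G) ≤ 1. Any graph with an edge has treewidth ≥ 1, and G has the edge 1–2. Combining the bounds, tw(G) = 1.

Treewidth 1.
One such decomposition:
Bags: B1 = {1, 2}  B2 = {2, 3}  B3 = {3, 4}  B4 = {0, 2}
Tree: B1–B2, B2–B3, B2–B4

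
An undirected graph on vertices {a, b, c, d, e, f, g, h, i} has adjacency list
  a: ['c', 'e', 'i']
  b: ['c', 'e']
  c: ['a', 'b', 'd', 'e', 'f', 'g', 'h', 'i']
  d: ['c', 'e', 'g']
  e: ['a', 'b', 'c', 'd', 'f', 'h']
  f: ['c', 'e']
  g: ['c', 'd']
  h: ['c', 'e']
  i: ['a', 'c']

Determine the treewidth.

2

A width-2 tree decomposition is:
Bags: B1 = {a, c, i}  B2 = {a, c, e}  B3 = {c, d, e}  B4 = {c, e, h}  B5 = {b, c, e}  B6 = {c, d, g}  B7 = {c, e, f}
Tree: B1–B2, B2–B3, B3–B4, B2–B5, B3–B6, B2–B7
Every bag has size at most 3, so the width is 3 − 1 = 2 and tw(G) ≤ 2. On the other hand G contains the 3-clique {c, d, g}. A clique must lie in a single bag of any decomposition, so no decomposition can have width below 2. The upper and lower bounds meet at 2, so that is the treewidth.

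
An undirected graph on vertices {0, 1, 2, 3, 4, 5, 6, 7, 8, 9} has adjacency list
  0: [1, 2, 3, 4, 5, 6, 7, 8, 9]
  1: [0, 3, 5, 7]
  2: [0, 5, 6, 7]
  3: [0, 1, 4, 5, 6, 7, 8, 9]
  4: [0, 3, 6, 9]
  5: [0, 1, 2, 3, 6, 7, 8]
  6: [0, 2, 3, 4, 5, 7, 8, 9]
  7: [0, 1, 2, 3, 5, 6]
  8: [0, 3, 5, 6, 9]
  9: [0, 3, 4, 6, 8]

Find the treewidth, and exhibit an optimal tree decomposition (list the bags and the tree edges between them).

The largest bag has 5 vertices, giving width 4; this decomposition certifies tw(G) ≤ 4. On the other hand G contains the 5-clique {0, 2, 5, 6, 7}. A clique must lie in a single bag of any decomposition, so no decomposition can have width below 4. Hence tw(G) = 4 exactly.

Treewidth 4.
Bags: B1 = {0, 3, 5, 6, 7}  B2 = {0, 3, 5, 6, 8}  B3 = {0, 3, 6, 8, 9}  B4 = {0, 3, 4, 6, 9}  B5 = {0, 2, 5, 6, 7}  B6 = {0, 1, 3, 5, 7}
Tree: B1–B2, B2–B3, B3–B4, B1–B5, B1–B6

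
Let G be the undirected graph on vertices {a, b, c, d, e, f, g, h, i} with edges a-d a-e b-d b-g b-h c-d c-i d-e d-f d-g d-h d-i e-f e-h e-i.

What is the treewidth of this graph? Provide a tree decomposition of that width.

Treewidth 2.
Bags: B1 = {b, d, h}  B2 = {d, e, h}  B3 = {d, e, f}  B4 = {a, d, e}  B5 = {b, d, g}  B6 = {d, e, i}  B7 = {c, d, i}
Tree: B1–B2, B2–B3, B2–B4, B1–B5, B2–B6, B6–B7

The largest bag has 3 vertices, giving width 2; this decomposition certifies tw(G) ≤ 2. Conversely, {b, d, g} is a clique of size 3, and the vertices of any clique must share a bag in every tree decomposition; so some bag has ≥ 3 vertices and tw(G) ≥ 2. Hence tw(G) = 2 exactly.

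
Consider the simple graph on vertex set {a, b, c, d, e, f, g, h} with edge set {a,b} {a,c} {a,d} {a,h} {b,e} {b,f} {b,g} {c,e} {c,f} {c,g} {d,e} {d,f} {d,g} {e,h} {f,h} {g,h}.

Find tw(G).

4

A width-4 tree decomposition is:
Bags: B1 = {a, b, c, d, h}  B2 = {b, c, d, f, h}  B3 = {b, c, d, g, h}  B4 = {b, c, d, e, h}
Tree: B1–B2, B2–B3, B3–B4
Each bag holds 5 vertices, so the decomposition has width 4, which upper-bounds the treewidth. For the lower bound: the 5 vertex sets {a,h}, {b,f}, {d,g}, {c}, {e} are disjoint, each induces a connected subgraph, and every pair is joined by at least one edge of G. Contracting each set to a single vertex therefore yields K_{5} as a minor, and since treewidth is minor-monotone, tw(G) ≥ tw(K_{5}) = 4. Hence tw(G) = 4 exactly.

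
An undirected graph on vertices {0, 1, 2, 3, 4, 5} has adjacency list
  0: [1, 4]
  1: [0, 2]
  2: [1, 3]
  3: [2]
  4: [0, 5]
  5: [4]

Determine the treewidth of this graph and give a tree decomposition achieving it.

Each bag holds 2 vertices, so the decomposition has width 1, which upper-bounds the treewidth. G has an edge, so its treewidth is at least 1. Therefore the treewidth is 1.

Treewidth 1.
Bags: B1 = {4, 5}  B2 = {0, 4}  B3 = {0, 1}  B4 = {1, 2}  B5 = {2, 3}
Tree: B1–B2, B2–B3, B3–B4, B4–B5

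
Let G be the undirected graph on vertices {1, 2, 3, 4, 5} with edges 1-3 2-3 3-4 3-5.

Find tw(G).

1

A width-1 tree decomposition is:
Bags: B1 = {3, 5}  B2 = {3, 4}  B3 = {2, 3}  B4 = {1, 3}
Tree: B1–B2, B2–B3, B3–B4
Every bag has size at most 2, so the width is 2 − 1 = 1 and tw(G) ≤ 1. Any graph with an edge has treewidth ≥ 1, and G has the edge 5–3. Combining the bounds, tw(G) = 1.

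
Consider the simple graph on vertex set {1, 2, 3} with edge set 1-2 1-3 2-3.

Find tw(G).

A width-2 tree decomposition is:
Bags: B1 = {1, 2, 3}
Tree: (single bag)
With just one bag of size 3, the width is 3 − 1 = 2, so tw(G) ≤ 2. For the lower bound, the 3 vertices {1, 2, 3} are pairwise adjacent, and any tree decomposition puts a clique entirely inside one bag — forcing width ≥ 2. The upper and lower bounds meet at 2, so that is the treewidth.

2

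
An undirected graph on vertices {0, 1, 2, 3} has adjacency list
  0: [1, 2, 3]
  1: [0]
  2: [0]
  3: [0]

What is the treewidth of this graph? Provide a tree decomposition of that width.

Treewidth 1.
One such decomposition:
Bags: B1 = {0, 2}  B2 = {0, 3}  B3 = {0, 1}
Tree: B1–B2, B1–B3

The largest bag has 2 vertices, giving width 1; this decomposition certifies tw(G) ≤ 1. Since G has at least one edge (e.g. 2–0), it is not an edgeless graph, so tw(G) ≥ 1. Therefore the treewidth is 1.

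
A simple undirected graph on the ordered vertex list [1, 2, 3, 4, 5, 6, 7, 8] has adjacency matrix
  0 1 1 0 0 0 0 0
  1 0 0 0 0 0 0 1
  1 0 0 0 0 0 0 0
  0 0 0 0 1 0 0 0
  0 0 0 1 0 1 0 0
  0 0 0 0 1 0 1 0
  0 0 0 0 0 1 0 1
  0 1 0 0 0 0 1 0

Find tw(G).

A width-1 tree decomposition is:
Bags: B1 = {4, 5}  B2 = {5, 6}  B3 = {6, 7}  B4 = {7, 8}  B5 = {2, 8}  B6 = {1, 2}  B7 = {1, 3}
Tree: B1–B2, B2–B3, B3–B4, B4–B5, B5–B6, B6–B7
The largest bag has 2 vertices, giving width 1; this decomposition certifies tw(G) ≤ 1. Any graph with an edge has treewidth ≥ 1, and G has the edge 4–5. Hence tw(G) = 1 exactly.

1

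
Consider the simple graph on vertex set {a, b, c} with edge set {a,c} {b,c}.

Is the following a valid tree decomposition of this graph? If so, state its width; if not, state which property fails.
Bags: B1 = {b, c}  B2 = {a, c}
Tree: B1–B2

Yes; width 1.

Every vertex of G appears in some bag (union = {a, b, c}); every edge is covered by a bag; and for each vertex v the set of bags containing v is connected in the bag tree. The decomposition is therefore valid. The largest bag has 2 vertices, so the width is 1.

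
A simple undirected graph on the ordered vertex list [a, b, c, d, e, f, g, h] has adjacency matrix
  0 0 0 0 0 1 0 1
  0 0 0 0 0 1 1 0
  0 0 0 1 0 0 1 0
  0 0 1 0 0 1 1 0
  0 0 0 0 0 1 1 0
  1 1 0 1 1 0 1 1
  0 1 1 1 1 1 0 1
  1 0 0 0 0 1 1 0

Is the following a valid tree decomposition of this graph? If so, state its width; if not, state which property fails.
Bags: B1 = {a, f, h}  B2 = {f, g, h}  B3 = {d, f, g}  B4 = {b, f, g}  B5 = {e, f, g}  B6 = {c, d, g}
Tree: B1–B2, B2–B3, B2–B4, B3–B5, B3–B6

Vertex coverage: the bags together contain {a, b, c, d, e, f, g, h}, the full vertex set. Edge coverage: each edge of G has both endpoints in at least one bag. Running intersection: for every vertex, the bags containing it form a connected subtree. All three properties hold, so this is a valid tree decomposition of width max|bag| − 1 = 2, and hence tw(G) ≤ 2.

Yes; width 2.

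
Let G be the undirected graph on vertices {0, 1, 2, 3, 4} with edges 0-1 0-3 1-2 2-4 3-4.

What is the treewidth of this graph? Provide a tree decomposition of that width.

Treewidth 2.
One optimal decomposition is:
Bags: B1 = {0, 1, 3}  B2 = {1, 2, 3}  B3 = {2, 3, 4}
Tree: B1–B2, B2–B3

Every bag has size at most 3, so the width is 3 − 1 = 2 and tw(G) ≤ 2. The edges 3–0–1–2–4–3 form a cycle, so G is not a tree and its treewidth is at least 2. Hence tw(G) = 2 exactly.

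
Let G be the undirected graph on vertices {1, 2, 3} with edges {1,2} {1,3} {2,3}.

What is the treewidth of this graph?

A width-2 tree decomposition is:
Bags: B1 = {1, 2, 3}
Tree: (single bag)
A single bag containing all 3 vertices is trivially a valid decomposition of width 2. On the other hand G contains the 3-clique {1, 2, 3}. A clique must lie in a single bag of any decomposition, so no decomposition can have width below 2. Combining the bounds, tw(G) = 2.

2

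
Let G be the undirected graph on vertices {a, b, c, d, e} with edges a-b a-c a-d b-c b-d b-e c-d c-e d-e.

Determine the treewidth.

3

A width-3 tree decomposition is:
Bags: B1 = {b, c, d, e}  B2 = {a, b, c, d}
Tree: B1–B2
The largest bag has 4 vertices, giving width 3; this decomposition certifies tw(G) ≤ 3. On the other hand G contains the 4-clique {b, c, d, e}. A clique must lie in a single bag of any decomposition, so no decomposition can have width below 3. Combining the bounds, tw(G) = 3.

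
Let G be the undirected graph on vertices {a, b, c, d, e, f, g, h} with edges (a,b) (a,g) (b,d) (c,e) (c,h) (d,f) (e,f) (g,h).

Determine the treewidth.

2

A width-2 tree decomposition is:
Bags: B1 = {c, e, h}  B2 = {e, g, h}  B3 = {a, e, g}  B4 = {a, b, e}  B5 = {b, d, e}  B6 = {d, e, f}
Tree: B1–B2, B2–B3, B3–B4, B4–B5, B5–B6
Each bag holds 3 vertices, so the decomposition has width 2, which upper-bounds the treewidth. Since e–c–h–g–a–b–d–f–e is a cycle in G, G is not acyclic. Forests are exactly the graphs of treewidth ≤ 1, so tw(G) ≥ 2. Combining the bounds, tw(G) = 2.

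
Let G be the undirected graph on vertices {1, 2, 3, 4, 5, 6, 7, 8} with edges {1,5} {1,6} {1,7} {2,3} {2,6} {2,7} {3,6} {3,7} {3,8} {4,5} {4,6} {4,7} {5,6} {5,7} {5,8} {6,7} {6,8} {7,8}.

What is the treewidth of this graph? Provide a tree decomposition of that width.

Each bag holds 4 vertices, so the decomposition has width 3, which upper-bounds the treewidth. For the lower bound, the 4 vertices {2, 3, 6, 7} are pairwise adjacent, and any tree decomposition puts a clique entirely inside one bag — forcing width ≥ 3. Combining the bounds, tw(G) = 3.

Treewidth 3.
One optimal decomposition is:
Bags: B1 = {5, 6, 7, 8}  B2 = {3, 6, 7, 8}  B3 = {4, 5, 6, 7}  B4 = {2, 3, 6, 7}  B5 = {1, 5, 6, 7}
Tree: B1–B2, B1–B3, B2–B4, B3–B5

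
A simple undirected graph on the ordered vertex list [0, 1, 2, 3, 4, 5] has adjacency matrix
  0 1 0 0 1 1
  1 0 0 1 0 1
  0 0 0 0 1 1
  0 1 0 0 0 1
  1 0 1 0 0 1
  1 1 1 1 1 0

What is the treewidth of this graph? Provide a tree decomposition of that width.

Treewidth 2.
Bags: B1 = {0, 1, 5}  B2 = {0, 4, 5}  B3 = {2, 4, 5}  B4 = {1, 3, 5}
Tree: B1–B2, B2–B3, B1–B4

Each bag holds 3 vertices, so the decomposition has width 2, which upper-bounds the treewidth. On the other hand G contains the 3-clique {0, 1, 5}. A clique must lie in a single bag of any decomposition, so no decomposition can have width below 2. Combining the bounds, tw(G) = 2.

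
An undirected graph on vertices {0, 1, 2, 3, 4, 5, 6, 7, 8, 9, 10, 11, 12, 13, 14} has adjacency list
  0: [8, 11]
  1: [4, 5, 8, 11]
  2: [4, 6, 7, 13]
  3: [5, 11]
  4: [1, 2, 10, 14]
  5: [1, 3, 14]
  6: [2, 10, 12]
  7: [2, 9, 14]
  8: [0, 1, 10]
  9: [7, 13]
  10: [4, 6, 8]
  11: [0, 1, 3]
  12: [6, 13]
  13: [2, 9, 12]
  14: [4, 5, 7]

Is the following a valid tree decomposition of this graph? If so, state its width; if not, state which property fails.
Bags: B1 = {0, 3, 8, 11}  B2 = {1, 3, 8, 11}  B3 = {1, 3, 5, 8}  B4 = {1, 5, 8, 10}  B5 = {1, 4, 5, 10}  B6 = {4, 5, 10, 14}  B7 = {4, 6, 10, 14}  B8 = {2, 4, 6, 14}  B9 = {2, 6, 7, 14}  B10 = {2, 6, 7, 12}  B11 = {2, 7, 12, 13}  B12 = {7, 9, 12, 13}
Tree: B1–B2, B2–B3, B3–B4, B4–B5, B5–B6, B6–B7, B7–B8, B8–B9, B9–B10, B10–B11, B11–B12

Every vertex of G appears in some bag (union = {0, 1, 2, 3, 4, 5, 6, 7, 8, 9, 10, 11, 12, 13, 14}); every edge is covered by a bag; and for each vertex v the set of bags containing v is connected in the bag tree. The decomposition is therefore valid. The largest bag has 4 vertices, so the width is 3.

Yes; width 3.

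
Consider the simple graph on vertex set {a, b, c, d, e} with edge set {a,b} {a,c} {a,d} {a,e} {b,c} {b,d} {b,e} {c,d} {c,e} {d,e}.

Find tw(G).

4

A width-4 tree decomposition is:
Bags: B1 = {a, b, c, d, e}
Tree: (single bag)
A single bag containing all 5 vertices is trivially a valid decomposition of width 4. For the lower bound, the 5 vertices {a, b, c, d, e} are pairwise adjacent, and any tree decomposition puts a clique entirely inside one bag — forcing width ≥ 4. The upper and lower bounds meet at 4, so that is the treewidth.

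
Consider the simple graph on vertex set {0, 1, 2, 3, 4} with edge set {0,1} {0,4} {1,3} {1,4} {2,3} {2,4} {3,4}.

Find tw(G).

A width-2 tree decomposition is:
Bags: B1 = {1, 3, 4}  B2 = {2, 3, 4}  B3 = {0, 1, 4}
Tree: B1–B2, B1–B3
The largest bag has 3 vertices, giving width 2; this decomposition certifies tw(G) ≤ 2. For the lower bound, the 3 vertices {0, 1, 4} are pairwise adjacent, and any tree decomposition puts a clique entirely inside one bag — forcing width ≥ 2. Therefore the treewidth is 2.

2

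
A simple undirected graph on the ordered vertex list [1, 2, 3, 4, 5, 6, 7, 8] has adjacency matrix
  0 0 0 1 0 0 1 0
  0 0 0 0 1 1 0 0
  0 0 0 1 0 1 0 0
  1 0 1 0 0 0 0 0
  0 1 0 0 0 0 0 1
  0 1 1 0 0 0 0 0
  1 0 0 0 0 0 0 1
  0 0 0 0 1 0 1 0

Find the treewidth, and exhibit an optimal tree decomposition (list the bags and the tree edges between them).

The largest bag has 3 vertices, giving width 2; this decomposition certifies tw(G) ≤ 2. The edges 1–4–3–6–2–5–8–7–1 form a cycle, so G is not a tree and its treewidth is at least 2. The upper and lower bounds meet at 2, so that is the treewidth.

Treewidth 2.
One such decomposition:
Bags: B1 = {1, 3, 4}  B2 = {1, 3, 6}  B3 = {1, 2, 6}  B4 = {1, 2, 5}  B5 = {1, 5, 8}  B6 = {1, 7, 8}
Tree: B1–B2, B2–B3, B3–B4, B4–B5, B5–B6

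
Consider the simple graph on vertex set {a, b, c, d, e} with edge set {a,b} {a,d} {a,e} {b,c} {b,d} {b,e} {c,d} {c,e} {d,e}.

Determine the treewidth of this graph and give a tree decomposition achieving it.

The largest bag has 4 vertices, giving width 3; this decomposition certifies tw(G) ≤ 3. Conversely, {b, c, d, e} is a clique of size 4, and the vertices of any clique must share a bag in every tree decomposition; so some bag has ≥ 4 vertices and tw(G) ≥ 3. Combining the bounds, tw(G) = 3.

Treewidth 3.
One optimal decomposition is:
Bags: B1 = {a, b, d, e}  B2 = {b, c, d, e}
Tree: B1–B2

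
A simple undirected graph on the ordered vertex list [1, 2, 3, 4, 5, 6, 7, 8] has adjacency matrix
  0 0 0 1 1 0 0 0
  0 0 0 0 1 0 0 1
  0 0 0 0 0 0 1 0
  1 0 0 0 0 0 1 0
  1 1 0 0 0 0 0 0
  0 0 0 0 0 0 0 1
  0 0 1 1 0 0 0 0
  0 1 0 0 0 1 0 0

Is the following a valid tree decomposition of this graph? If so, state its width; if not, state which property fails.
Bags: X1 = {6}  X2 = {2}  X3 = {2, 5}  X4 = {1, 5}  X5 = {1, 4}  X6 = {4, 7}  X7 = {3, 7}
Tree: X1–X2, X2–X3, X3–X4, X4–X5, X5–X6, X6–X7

No — vertex 8 appears in no bag.

A tree decomposition must satisfy three properties: every vertex lies in some bag; for every edge, both endpoints lie together in some bag; and for every vertex, the bags containing it form a connected subtree. Here vertex 8 appears in no bag, so the decomposition is invalid.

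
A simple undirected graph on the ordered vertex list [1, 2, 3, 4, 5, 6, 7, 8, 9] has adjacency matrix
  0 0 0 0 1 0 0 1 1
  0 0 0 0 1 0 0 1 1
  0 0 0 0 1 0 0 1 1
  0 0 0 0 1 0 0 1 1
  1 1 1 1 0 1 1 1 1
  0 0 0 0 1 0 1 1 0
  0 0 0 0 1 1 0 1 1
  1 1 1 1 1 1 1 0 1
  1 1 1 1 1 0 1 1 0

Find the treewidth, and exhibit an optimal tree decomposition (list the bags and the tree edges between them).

Each bag holds 4 vertices, so the decomposition has width 3, which upper-bounds the treewidth. Conversely, {1, 5, 8, 9} is a clique of size 4, and the vertices of any clique must share a bag in every tree decomposition; so some bag has ≥ 4 vertices and tw(G) ≥ 3. Therefore the treewidth is 3.

Treewidth 3.
Bags: B1 = {2, 5, 8, 9}  B2 = {1, 5, 8, 9}  B3 = {5, 7, 8, 9}  B4 = {4, 5, 8, 9}  B5 = {3, 5, 8, 9}  B6 = {5, 6, 7, 8}
Tree: B1–B2, B1–B3, B3–B4, B1–B5, B3–B6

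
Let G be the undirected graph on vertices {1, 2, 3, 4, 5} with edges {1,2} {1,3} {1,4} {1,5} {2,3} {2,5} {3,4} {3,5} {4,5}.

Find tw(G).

3

A width-3 tree decomposition is:
Bags: B1 = {1, 2, 3, 5}  B2 = {1, 3, 4, 5}
Tree: B1–B2
The largest bag has 4 vertices, giving width 3; this decomposition certifies tw(G) ≤ 3. Conversely, {1, 2, 3, 5} is a clique of size 4, and the vertices of any clique must share a bag in every tree decomposition; so some bag has ≥ 4 vertices and tw(G) ≥ 3. The upper and lower bounds meet at 3, so that is the treewidth.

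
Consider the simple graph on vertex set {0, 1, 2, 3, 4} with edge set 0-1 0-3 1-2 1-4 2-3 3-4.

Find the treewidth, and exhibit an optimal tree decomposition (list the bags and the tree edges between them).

Every bag has size at most 3, so the width is 3 − 1 = 2 and tw(G) ≤ 2. The edges 2–1–4–3–2 form a cycle, so G is not a tree and its treewidth is at least 2. Therefore the treewidth is 2.

Treewidth 2.
One optimal decomposition is:
Bags: B1 = {1, 2, 3}  B2 = {1, 3, 4}  B3 = {0, 1, 3}
Tree: B1–B2, B2–B3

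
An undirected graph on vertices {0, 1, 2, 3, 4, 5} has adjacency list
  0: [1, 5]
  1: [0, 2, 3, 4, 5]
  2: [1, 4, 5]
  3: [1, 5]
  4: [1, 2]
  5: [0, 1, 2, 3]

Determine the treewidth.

A width-2 tree decomposition is:
Bags: B1 = {1, 2, 5}  B2 = {1, 2, 4}  B3 = {0, 1, 5}  B4 = {1, 3, 5}
Tree: B1–B2, B1–B3, B1–B4
Each bag holds 3 vertices, so the decomposition has width 2, which upper-bounds the treewidth. For the lower bound, the 3 vertices {1, 2, 4} are pairwise adjacent, and any tree decomposition puts a clique entirely inside one bag — forcing width ≥ 2. Hence tw(G) = 2 exactly.

2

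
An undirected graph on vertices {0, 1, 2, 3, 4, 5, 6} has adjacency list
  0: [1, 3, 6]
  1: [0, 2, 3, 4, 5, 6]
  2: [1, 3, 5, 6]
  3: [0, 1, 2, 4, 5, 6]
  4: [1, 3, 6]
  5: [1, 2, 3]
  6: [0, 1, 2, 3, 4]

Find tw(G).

3

A width-3 tree decomposition is:
Bags: B1 = {1, 2, 3, 6}  B2 = {1, 2, 3, 5}  B3 = {1, 3, 4, 6}  B4 = {0, 1, 3, 6}
Tree: B1–B2, B1–B3, B3–B4
The largest bag has 4 vertices, giving width 3; this decomposition certifies tw(G) ≤ 3. On the other hand G contains the 4-clique {1, 2, 3, 5}. A clique must lie in a single bag of any decomposition, so no decomposition can have width below 3. Hence tw(G) = 3 exactly.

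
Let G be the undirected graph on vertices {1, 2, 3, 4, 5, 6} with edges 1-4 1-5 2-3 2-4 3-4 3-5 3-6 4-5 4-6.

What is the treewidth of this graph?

A width-2 tree decomposition is:
Bags: B1 = {1, 4, 5}  B2 = {3, 4, 5}  B3 = {2, 3, 4}  B4 = {3, 4, 6}
Tree: B1–B2, B2–B3, B3–B4
Every bag has size at most 3, so the width is 3 − 1 = 2 and tw(G) ≤ 2. Conversely, {1, 4, 5} is a clique of size 3, and the vertices of any clique must share a bag in every tree decomposition; so some bag has ≥ 3 vertices and tw(G) ≥ 2. Therefore the treewidth is 2.

2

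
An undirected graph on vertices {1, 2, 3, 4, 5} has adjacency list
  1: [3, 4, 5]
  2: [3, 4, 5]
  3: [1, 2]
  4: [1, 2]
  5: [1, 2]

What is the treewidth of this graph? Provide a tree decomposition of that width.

Treewidth 2.
Bags: B1 = {1, 2, 3}  B2 = {1, 2, 4}  B3 = {1, 2, 5}
Tree: B1–B2, B2–B3

The largest bag has 3 vertices, giving width 2; this decomposition certifies tw(G) ≤ 2. For the lower bound, G contains the cycle 1–3–2–4–1, so G is not a forest; only forests have treewidth ≤ 1, hence tw(G) ≥ 2. The upper and lower bounds meet at 2, so that is the treewidth.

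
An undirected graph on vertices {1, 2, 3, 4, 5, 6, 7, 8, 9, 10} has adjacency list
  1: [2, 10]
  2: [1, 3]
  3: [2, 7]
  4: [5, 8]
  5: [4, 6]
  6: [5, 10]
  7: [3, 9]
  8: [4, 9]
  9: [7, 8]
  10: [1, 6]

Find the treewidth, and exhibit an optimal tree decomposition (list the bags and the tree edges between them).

Treewidth 2.
One such decomposition:
Bags: B1 = {4, 5, 8}  B2 = {5, 8, 9}  B3 = {5, 7, 9}  B4 = {3, 5, 7}  B5 = {2, 3, 5}  B6 = {1, 2, 5}  B7 = {1, 5, 10}  B8 = {5, 6, 10}
Tree: B1–B2, B2–B3, B3–B4, B4–B5, B5–B6, B6–B7, B7–B8

The largest bag has 3 vertices, giving width 2; this decomposition certifies tw(G) ≤ 2. Since 5–4–8–9–7–3–2–1–10–6–5 is a cycle in G, G is not acyclic. Forests are exactly the graphs of treewidth ≤ 1, so tw(G) ≥ 2. Combining the bounds, tw(G) = 2.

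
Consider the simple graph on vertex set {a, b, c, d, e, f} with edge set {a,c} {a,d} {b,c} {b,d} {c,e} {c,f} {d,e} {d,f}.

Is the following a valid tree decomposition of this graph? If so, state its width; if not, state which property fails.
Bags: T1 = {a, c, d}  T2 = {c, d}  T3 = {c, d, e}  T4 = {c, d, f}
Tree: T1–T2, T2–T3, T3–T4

A tree decomposition must satisfy three properties: every vertex lies in some bag; for every edge, both endpoints lie together in some bag; and for every vertex, the bags containing it form a connected subtree. Here vertex b appears in no bag, so the decomposition is invalid.

No — vertex b appears in no bag.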